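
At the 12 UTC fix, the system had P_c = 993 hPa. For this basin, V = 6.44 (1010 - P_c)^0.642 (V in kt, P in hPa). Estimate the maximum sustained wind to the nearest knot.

40 kt

ΔP = 1010 − 993 = 17 hPa.
17^0.642 ≈ 6.165.
V ≈ 6.44 × 6.165 ≈ 39.7 kt.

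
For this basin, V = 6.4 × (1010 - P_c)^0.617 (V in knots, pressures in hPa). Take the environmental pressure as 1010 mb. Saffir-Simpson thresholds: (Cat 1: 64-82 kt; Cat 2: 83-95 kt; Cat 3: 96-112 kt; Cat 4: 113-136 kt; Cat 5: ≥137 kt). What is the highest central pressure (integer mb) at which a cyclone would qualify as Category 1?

Category 1 begins at V = 64 kt.
Required ΔP = (64/6.4)^(1/0.617) = 10.000^1.621 ≈ 41.76 mb.
P_c ≤ 1010 − 41.76 = 968.24, so the highest integer P_c is 968 mb.

968 mb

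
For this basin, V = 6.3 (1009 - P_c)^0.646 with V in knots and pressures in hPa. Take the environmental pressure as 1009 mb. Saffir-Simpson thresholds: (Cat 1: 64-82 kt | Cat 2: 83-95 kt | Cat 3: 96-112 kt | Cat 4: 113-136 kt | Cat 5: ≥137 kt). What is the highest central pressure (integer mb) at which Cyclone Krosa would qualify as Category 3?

941 mb

Category 3 begins at V = 96 kt.
Required ΔP = (96/6.3)^(1/0.646) = 15.238^1.548 ≈ 67.79 mb.
P_c ≤ 1009 − 67.79 = 941.21, so the highest integer P_c is 941 mb.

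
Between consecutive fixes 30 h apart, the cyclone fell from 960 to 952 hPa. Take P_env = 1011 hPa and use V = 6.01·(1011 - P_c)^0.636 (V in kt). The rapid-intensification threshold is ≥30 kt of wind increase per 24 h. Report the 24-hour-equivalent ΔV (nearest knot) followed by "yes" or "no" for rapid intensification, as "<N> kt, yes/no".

V₁: ΔP = 51, V ≈ 6.01 × 51^0.636 ≈ 73.26 kt.
V₂: ΔP = 59, V ≈ 6.01 × 59^0.636 ≈ 80.38 kt.
ΔV over 30 h = 7.12 kt → 24 h equivalent = 7.12 × 24/30 ≈ 5.70 kt.
6 kt < 30 kt ⇒ not rapid intensification.

6 kt, no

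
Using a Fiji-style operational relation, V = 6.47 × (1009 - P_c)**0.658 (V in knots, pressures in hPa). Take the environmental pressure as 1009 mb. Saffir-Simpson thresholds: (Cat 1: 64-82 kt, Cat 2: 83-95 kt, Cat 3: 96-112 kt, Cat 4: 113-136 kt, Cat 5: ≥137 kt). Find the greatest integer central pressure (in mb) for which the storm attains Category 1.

976 mb

Category 1 begins at V = 64 kt.
Required ΔP = (64/6.47)^(1/0.658) = 9.892^1.520 ≈ 32.55 mb.
P_c ≤ 1009 − 32.55 = 976.45, so the highest integer P_c is 976 mb.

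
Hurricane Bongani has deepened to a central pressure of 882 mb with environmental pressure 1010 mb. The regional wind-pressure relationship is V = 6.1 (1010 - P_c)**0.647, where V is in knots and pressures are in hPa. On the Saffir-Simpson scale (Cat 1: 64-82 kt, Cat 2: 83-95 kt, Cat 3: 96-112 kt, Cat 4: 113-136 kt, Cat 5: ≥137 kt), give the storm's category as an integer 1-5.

ΔP = 1010 − 882 = 128 mb.
V ≈ 6.1 × 128^0.647 = 6.1 × 23.09 ≈ 141 kt.
141 kt falls in the Category 5 band.

5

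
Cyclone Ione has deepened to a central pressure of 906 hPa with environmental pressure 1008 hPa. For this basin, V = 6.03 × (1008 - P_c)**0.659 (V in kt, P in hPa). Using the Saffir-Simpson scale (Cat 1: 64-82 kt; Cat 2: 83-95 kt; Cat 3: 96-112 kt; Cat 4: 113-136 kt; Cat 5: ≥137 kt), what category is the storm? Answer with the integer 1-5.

ΔP = 1008 − 906 = 102 hPa.
V ≈ 6.03 × 102^0.659 = 6.03 × 21.07 ≈ 127 kt.
127 kt falls in the Category 4 band.

4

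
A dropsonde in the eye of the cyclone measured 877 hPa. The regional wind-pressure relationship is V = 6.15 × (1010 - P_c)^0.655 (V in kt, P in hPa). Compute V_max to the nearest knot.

151 kt

ΔP = 1010 − 877 = 133 hPa.
133^0.655 ≈ 24.611.
V ≈ 6.15 × 24.611 ≈ 151.4 kt.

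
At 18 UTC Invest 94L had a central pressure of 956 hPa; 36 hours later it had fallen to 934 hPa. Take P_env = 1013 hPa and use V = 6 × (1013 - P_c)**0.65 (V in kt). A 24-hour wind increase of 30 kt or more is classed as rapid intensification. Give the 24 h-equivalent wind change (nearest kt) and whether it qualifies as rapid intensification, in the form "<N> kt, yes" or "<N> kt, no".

V₁: ΔP = 57, V ≈ 6 × 57^0.65 ≈ 83.07 kt.
V₂: ΔP = 79, V ≈ 6 × 79^0.65 ≈ 102.71 kt.
ΔV over 36 h = 19.64 kt → 24 h equivalent = 19.64 × 24/36 ≈ 13.09 kt.
13 kt < 30 kt ⇒ not rapid intensification.

13 kt, no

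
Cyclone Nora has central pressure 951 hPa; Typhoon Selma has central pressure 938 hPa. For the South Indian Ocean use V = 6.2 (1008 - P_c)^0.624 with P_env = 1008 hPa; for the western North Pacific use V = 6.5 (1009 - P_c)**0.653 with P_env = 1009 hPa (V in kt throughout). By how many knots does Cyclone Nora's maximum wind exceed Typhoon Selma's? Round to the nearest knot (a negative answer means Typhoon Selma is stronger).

-28 kt

Cyclone Nora: ΔP = 57; V ≈ 6.2 × 57^0.624 ≈ 77.28 kt.
Typhoon Selma: ΔP = 71; V ≈ 6.5 × 71^0.653 ≈ 105.14 kt.
Difference ≈ 77.28 − 105.14 = -27.86 → -28 kt.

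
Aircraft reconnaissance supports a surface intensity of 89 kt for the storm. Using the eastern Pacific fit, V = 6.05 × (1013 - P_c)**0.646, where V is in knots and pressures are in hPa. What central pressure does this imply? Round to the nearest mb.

949 mb

ΔP = (V / 6.05)^(1/0.646) = (89/6.05)^1.548.
89/6.05 = 14.711; 14.711^1.548 ≈ 64.19 mb.
P_c = 1013 − 64.19 = 948.81 ≈ 949 mb.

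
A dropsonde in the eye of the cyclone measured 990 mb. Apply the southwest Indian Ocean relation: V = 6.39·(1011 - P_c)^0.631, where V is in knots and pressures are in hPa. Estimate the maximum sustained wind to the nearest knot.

44 kt

ΔP = 1011 − 990 = 21 mb.
21^0.631 ≈ 6.828.
V ≈ 6.39 × 6.828 ≈ 43.6 kt.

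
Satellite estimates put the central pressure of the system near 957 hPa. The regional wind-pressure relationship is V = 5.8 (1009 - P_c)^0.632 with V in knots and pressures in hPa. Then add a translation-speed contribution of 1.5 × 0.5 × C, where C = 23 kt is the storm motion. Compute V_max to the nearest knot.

ΔP = 1009 − 957 = 52 hPa.
52^0.632 ≈ 12.148.
V ≈ 5.8 × 12.148 ≈ 70.5 kt.
Translation term: 1.5 × 0.5 × 23 = 17.25 kt.
Corrected V ≈ 87.75 kt → 88 kt.

88 kt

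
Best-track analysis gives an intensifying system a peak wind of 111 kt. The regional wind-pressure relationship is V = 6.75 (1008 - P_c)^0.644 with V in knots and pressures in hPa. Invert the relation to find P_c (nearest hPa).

ΔP = (V / 6.75)^(1/0.644) = (111/6.75)^1.553.
111/6.75 = 16.444; 16.444^1.553 ≈ 77.31 hPa.
P_c = 1008 − 77.31 = 930.69 ≈ 931 hPa.

931 hPa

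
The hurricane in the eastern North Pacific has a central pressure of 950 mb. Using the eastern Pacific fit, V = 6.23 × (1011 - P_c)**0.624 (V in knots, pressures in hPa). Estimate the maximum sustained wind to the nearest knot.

ΔP = 1011 − 950 = 61 mb.
61^0.624 ≈ 13.003.
V ≈ 6.23 × 13.003 ≈ 81.0 kt.

81 kt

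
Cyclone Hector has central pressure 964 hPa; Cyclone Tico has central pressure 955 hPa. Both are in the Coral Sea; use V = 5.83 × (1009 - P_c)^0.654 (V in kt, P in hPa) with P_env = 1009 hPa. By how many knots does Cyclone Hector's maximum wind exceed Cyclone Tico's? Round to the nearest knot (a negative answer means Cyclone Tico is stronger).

Cyclone Hector: ΔP = 45; V ≈ 5.83 × 45^0.654 ≈ 70.29 kt.
Cyclone Tico: ΔP = 54; V ≈ 5.83 × 54^0.654 ≈ 79.19 kt.
Difference ≈ 70.29 − 79.19 = -8.90 → -9 kt.

-9 kt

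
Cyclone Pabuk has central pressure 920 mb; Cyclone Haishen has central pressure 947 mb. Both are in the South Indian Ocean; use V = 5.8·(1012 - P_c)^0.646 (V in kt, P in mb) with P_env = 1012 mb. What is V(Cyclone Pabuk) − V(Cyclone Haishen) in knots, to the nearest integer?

22 kt

Cyclone Pabuk: ΔP = 92; V ≈ 5.8 × 92^0.646 ≈ 107.66 kt.
Cyclone Haishen: ΔP = 65; V ≈ 5.8 × 65^0.646 ≈ 86.01 kt.
Difference ≈ 107.66 − 86.01 = 21.65 → 22 kt.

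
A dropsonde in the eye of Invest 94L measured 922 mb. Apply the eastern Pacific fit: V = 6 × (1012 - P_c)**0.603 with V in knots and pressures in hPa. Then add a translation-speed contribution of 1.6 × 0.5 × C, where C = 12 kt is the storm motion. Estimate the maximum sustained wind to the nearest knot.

ΔP = 1012 − 922 = 90 mb.
90^0.603 ≈ 15.080.
V ≈ 6 × 15.080 ≈ 90.5 kt.
Translation term: 1.6 × 0.5 × 12 = 9.6 kt.
Corrected V ≈ 100.1 kt → 100 kt.

100 kt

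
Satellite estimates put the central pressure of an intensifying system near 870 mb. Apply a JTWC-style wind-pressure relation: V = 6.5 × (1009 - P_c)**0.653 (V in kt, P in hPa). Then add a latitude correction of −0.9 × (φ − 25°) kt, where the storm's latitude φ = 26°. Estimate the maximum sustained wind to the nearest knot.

ΔP = 1009 − 870 = 139 mb.
139^0.653 ≈ 25.084.
V ≈ 6.5 × 25.084 ≈ 163.0 kt.
Latitude correction: −0.9 × (26 − 25) = -0.9 kt.
Corrected V ≈ 162.1 kt → 162 kt.

162 kt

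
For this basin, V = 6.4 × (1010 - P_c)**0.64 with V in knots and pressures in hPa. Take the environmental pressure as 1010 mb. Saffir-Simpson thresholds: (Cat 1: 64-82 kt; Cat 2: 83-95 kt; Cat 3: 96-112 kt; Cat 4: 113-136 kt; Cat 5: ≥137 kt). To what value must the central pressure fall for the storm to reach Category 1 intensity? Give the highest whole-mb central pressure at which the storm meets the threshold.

973 mb

Category 1 begins at V = 64 kt.
Required ΔP = (64/6.4)^(1/0.64) = 10.000^1.562 ≈ 36.52 mb.
P_c ≤ 1010 − 36.52 = 973.48, so the highest integer P_c is 973 mb.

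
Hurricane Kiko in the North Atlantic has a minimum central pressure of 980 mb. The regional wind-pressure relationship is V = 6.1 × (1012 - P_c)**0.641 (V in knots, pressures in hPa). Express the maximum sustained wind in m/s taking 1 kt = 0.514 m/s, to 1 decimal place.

ΔP = 1012 − 980 = 32 mb.
V ≈ 6.1 × 32^0.641 = 6.1 × 9.221 ≈ 56.251 kt.
56.251 × 0.514 ≈ 28.91 m/s → 28.9 m/s.

28.9 m/s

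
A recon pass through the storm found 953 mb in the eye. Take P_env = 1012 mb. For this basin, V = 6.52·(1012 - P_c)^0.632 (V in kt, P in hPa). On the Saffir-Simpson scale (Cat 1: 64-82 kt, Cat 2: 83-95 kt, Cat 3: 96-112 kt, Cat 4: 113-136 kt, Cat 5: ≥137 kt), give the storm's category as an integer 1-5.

ΔP = 1012 − 953 = 59 mb.
V ≈ 6.52 × 59^0.632 = 6.52 × 13.16 ≈ 86 kt.
86 kt falls in the Category 2 band.

2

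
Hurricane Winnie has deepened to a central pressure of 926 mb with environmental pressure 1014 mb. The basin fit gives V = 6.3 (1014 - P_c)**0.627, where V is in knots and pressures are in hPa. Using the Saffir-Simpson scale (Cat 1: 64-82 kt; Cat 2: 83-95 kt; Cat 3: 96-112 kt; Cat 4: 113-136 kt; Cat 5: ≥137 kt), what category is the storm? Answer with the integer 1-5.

ΔP = 1014 − 926 = 88 mb.
V ≈ 6.3 × 88^0.627 = 6.3 × 16.56 ≈ 104 kt.
104 kt falls in the Category 3 band.

3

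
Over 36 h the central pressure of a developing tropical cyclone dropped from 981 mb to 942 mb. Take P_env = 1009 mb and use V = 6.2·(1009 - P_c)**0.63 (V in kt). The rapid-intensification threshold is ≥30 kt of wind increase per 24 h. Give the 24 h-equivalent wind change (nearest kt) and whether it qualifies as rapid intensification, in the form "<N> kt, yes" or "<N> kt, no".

25 kt, no

V₁: ΔP = 28, V ≈ 6.2 × 28^0.63 ≈ 50.59 kt.
V₂: ΔP = 67, V ≈ 6.2 × 67^0.63 ≈ 87.66 kt.
ΔV over 36 h = 37.07 kt → 24 h equivalent = 37.07 × 24/36 ≈ 24.71 kt.
25 kt < 30 kt ⇒ not rapid intensification.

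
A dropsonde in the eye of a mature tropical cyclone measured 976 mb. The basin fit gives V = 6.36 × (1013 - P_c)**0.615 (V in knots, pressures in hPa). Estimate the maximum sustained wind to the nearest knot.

59 kt

ΔP = 1013 − 976 = 37 mb.
37^0.615 ≈ 9.214.
V ≈ 6.36 × 9.214 ≈ 58.6 kt.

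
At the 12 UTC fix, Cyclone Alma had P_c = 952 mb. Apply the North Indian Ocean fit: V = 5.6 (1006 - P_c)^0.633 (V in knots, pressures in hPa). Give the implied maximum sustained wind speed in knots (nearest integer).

ΔP = 1006 − 952 = 54 mb.
54^0.633 ≈ 12.491.
V ≈ 5.6 × 12.491 ≈ 70.0 kt.

70 kt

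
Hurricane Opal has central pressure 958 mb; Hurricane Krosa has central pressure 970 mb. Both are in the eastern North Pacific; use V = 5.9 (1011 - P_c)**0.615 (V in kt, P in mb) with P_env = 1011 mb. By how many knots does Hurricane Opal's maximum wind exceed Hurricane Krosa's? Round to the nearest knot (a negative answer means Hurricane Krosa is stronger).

Hurricane Opal: ΔP = 53; V ≈ 5.9 × 53^0.615 ≈ 67.81 kt.
Hurricane Krosa: ΔP = 41; V ≈ 5.9 × 41^0.615 ≈ 57.90 kt.
Difference ≈ 67.81 − 57.90 = 9.91 → 10 kt.

10 kt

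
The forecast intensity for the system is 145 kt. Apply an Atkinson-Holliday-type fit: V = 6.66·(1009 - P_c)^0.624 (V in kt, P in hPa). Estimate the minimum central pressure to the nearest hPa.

870 hPa

ΔP = (V / 6.66)^(1/0.624) = (145/6.66)^1.603.
145/6.66 = 21.772; 21.772^1.603 ≈ 139.34 hPa.
P_c = 1009 − 139.34 = 869.66 ≈ 870 hPa.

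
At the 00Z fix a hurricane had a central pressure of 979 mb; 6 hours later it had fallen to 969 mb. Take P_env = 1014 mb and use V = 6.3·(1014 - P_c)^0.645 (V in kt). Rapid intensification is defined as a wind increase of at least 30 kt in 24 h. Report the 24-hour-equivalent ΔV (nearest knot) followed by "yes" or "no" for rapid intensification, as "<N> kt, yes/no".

44 kt, yes

V₁: ΔP = 35, V ≈ 6.3 × 35^0.645 ≈ 62.41 kt.
V₂: ΔP = 45, V ≈ 6.3 × 45^0.645 ≈ 73.39 kt.
ΔV over 6 h = 10.98 kt → 24 h equivalent = 10.98 × 24/6 ≈ 43.92 kt.
44 kt ≥ 30 kt ⇒ rapid intensification.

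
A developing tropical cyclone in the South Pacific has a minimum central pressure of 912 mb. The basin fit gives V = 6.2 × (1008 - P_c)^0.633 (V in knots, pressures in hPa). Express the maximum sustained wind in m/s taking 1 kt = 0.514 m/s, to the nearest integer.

57 m/s

ΔP = 1008 − 912 = 96 mb.
V ≈ 6.2 × 96^0.633 = 6.2 × 17.980 ≈ 111.473 kt.
111.473 × 0.514 ≈ 57.30 m/s → 57 m/s.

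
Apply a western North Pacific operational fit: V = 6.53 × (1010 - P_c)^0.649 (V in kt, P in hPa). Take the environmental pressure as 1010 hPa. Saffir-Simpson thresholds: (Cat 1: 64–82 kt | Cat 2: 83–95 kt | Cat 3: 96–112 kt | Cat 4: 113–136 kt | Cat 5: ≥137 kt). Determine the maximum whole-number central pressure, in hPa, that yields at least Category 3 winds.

947 hPa

Category 3 begins at V = 96 kt.
Required ΔP = (96/6.53)^(1/0.649) = 14.701^1.541 ≈ 62.91 hPa.
P_c ≤ 1010 − 62.91 = 947.09, so the highest integer P_c is 947 hPa.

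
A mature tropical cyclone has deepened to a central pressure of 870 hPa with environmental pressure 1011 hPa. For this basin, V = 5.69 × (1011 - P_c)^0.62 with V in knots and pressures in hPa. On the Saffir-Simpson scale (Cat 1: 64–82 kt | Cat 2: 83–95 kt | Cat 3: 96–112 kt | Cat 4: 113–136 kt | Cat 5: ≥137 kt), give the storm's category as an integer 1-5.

ΔP = 1011 − 870 = 141 hPa.
V ≈ 5.69 × 141^0.62 = 5.69 × 21.50 ≈ 122 kt.
122 kt falls in the Category 4 band.

4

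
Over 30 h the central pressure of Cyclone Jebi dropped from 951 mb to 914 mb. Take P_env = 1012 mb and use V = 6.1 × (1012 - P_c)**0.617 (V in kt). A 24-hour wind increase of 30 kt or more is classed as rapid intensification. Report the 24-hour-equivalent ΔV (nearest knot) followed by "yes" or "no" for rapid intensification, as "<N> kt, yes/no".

21 kt, no

V₁: ΔP = 61, V ≈ 6.1 × 61^0.617 ≈ 77.07 kt.
V₂: ΔP = 98, V ≈ 6.1 × 98^0.617 ≈ 103.26 kt.
ΔV over 30 h = 26.19 kt → 24 h equivalent = 26.19 × 24/30 ≈ 20.95 kt.
21 kt < 30 kt ⇒ not rapid intensification.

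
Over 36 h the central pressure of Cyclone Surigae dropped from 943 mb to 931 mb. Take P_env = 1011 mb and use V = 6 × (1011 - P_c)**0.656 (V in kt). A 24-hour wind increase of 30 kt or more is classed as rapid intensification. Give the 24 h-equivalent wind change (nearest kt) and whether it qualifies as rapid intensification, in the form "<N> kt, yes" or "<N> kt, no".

V₁: ΔP = 68, V ≈ 6 × 68^0.656 ≈ 95.56 kt.
V₂: ΔP = 80, V ≈ 6 × 80^0.656 ≈ 106.31 kt.
ΔV over 36 h = 10.75 kt → 24 h equivalent = 10.75 × 24/36 ≈ 7.17 kt.
7 kt < 30 kt ⇒ not rapid intensification.

7 kt, no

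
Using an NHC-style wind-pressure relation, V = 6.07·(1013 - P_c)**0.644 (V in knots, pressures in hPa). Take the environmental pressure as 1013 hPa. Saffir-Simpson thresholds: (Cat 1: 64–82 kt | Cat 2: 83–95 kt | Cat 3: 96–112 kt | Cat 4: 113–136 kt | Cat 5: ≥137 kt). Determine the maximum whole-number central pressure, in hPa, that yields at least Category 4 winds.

919 hPa

Category 4 begins at V = 113 kt.
Required ΔP = (113/6.07)^(1/0.644) = 18.616^1.553 ≈ 93.73 hPa.
P_c ≤ 1013 − 93.73 = 919.27, so the highest integer P_c is 919 hPa.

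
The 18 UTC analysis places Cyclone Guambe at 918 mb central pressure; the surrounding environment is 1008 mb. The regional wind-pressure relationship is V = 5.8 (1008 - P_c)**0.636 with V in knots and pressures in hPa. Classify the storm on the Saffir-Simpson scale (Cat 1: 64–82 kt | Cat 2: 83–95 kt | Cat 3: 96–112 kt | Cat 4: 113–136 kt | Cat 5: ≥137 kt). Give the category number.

ΔP = 1008 − 918 = 90 mb.
V ≈ 5.8 × 90^0.636 = 5.8 × 17.49 ≈ 101 kt.
101 kt falls in the Category 3 band.

3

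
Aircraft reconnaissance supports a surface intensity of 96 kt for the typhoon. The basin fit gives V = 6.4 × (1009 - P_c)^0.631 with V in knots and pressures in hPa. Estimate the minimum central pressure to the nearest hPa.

936 hPa

ΔP = (V / 6.4)^(1/0.631) = (96/6.4)^1.585.
96/6.4 = 15.000; 15.000^1.585 ≈ 73.09 hPa.
P_c = 1009 − 73.09 = 935.91 ≈ 936 hPa.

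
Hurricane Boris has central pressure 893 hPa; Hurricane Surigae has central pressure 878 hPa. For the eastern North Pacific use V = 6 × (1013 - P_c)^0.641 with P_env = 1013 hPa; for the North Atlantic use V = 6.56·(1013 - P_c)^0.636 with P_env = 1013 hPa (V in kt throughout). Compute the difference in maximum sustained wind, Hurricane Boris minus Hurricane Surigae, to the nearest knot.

-19 kt

Hurricane Boris: ΔP = 120; V ≈ 6 × 120^0.641 ≈ 129.09 kt.
Hurricane Surigae: ΔP = 135; V ≈ 6.56 × 135^0.636 ≈ 148.52 kt.
Difference ≈ 129.09 − 148.52 = -19.43 → -19 kt.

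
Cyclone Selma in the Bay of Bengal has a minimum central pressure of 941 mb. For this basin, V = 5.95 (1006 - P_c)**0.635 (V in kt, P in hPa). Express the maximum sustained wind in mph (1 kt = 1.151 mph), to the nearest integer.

ΔP = 1006 − 941 = 65 mb.
V ≈ 5.95 × 65^0.635 = 5.95 × 14.164 ≈ 84.279 kt.
84.279 × 1.151 ≈ 97.00 mph → 97 mph.

97 mph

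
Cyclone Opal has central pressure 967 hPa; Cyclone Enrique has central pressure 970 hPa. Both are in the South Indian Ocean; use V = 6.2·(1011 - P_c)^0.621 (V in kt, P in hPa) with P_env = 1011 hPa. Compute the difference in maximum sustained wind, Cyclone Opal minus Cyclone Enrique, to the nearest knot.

3 kt

Cyclone Opal: ΔP = 44; V ≈ 6.2 × 44^0.621 ≈ 65.01 kt.
Cyclone Enrique: ΔP = 41; V ≈ 6.2 × 41^0.621 ≈ 62.22 kt.
Difference ≈ 65.01 − 62.22 = 2.79 → 3 kt.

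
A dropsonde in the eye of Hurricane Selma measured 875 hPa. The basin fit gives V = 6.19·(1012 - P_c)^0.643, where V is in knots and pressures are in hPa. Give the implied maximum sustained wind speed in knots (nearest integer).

ΔP = 1012 − 875 = 137 hPa.
137^0.643 ≈ 23.654.
V ≈ 6.19 × 23.654 ≈ 146.4 kt.

146 kt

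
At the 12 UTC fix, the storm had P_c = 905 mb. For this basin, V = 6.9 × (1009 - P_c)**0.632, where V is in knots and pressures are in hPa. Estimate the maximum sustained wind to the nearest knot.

ΔP = 1009 − 905 = 104 mb.
104^0.632 ≈ 18.826.
V ≈ 6.9 × 18.826 ≈ 129.9 kt.

130 kt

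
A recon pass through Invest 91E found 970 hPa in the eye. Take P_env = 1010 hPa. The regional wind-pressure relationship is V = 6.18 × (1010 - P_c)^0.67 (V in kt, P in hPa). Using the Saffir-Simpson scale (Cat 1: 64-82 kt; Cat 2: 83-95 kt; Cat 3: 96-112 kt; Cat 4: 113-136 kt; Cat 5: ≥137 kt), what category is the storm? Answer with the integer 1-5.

1

ΔP = 1010 − 970 = 40 hPa.
V ≈ 6.18 × 40^0.67 = 6.18 × 11.84 ≈ 73 kt.
73 kt falls in the Category 1 band.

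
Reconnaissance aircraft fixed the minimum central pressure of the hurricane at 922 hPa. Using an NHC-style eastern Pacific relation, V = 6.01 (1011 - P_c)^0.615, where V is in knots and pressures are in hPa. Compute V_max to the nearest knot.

95 kt

ΔP = 1011 − 922 = 89 hPa.
89^0.615 ≈ 15.808.
V ≈ 6.01 × 15.808 ≈ 95.0 kt.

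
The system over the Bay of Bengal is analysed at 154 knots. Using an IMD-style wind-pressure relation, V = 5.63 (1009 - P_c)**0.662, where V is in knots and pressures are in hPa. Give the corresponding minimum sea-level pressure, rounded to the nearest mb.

ΔP = (V / 5.63)^(1/0.662) = (154/5.63)^1.511.
154/5.63 = 27.353; 27.353^1.511 ≈ 148.15 mb.
P_c = 1009 − 148.15 = 860.85 ≈ 861 mb.

861 mb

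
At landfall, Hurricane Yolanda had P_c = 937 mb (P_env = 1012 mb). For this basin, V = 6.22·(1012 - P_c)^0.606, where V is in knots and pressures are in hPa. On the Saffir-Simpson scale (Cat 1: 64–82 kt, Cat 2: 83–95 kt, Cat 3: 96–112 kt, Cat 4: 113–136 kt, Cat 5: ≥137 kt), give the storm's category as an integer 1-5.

2

ΔP = 1012 − 937 = 75 mb.
V ≈ 6.22 × 75^0.606 = 6.22 × 13.69 ≈ 85 kt.
85 kt falls in the Category 2 band.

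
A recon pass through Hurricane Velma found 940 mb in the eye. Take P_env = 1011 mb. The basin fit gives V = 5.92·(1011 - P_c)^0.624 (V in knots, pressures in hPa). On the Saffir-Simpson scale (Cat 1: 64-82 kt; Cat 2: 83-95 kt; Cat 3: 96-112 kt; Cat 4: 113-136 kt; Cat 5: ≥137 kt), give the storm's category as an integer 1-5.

ΔP = 1011 − 940 = 71 mb.
V ≈ 5.92 × 71^0.624 = 5.92 × 14.30 ≈ 85 kt.
85 kt falls in the Category 2 band.

2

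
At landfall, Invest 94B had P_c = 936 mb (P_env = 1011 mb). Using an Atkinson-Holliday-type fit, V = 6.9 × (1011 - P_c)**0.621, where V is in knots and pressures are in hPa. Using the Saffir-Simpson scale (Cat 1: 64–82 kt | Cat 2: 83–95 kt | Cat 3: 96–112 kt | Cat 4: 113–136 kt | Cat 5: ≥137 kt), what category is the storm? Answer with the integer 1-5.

ΔP = 1011 − 936 = 75 mb.
V ≈ 6.9 × 75^0.621 = 6.9 × 14.60 ≈ 101 kt.
101 kt falls in the Category 3 band.

3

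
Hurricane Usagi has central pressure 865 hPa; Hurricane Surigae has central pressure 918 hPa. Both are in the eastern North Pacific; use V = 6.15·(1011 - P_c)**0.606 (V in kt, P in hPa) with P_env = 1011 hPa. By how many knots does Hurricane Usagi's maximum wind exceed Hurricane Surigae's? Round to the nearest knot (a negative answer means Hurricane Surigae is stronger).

Hurricane Usagi: ΔP = 146; V ≈ 6.15 × 146^0.606 ≈ 126.03 kt.
Hurricane Surigae: ΔP = 93; V ≈ 6.15 × 93^0.606 ≈ 95.89 kt.
Difference ≈ 126.03 − 95.89 = 30.14 → 30 kt.

30 kt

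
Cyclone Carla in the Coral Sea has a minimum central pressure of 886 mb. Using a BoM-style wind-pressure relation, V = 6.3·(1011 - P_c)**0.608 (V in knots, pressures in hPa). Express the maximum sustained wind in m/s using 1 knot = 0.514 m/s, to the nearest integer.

ΔP = 1011 − 886 = 125 mb.
V ≈ 6.3 × 125^0.608 = 6.3 × 18.833 ≈ 118.648 kt.
118.648 × 0.514 ≈ 60.99 m/s → 61 m/s.

61 m/s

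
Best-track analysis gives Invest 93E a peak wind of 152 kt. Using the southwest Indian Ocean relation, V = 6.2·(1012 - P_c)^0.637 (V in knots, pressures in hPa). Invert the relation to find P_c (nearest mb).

860 mb

ΔP = (V / 6.2)^(1/0.637) = (152/6.2)^1.570.
152/6.2 = 24.516; 24.516^1.570 ≈ 151.79 mb.
P_c = 1012 − 151.79 = 860.21 ≈ 860 mb.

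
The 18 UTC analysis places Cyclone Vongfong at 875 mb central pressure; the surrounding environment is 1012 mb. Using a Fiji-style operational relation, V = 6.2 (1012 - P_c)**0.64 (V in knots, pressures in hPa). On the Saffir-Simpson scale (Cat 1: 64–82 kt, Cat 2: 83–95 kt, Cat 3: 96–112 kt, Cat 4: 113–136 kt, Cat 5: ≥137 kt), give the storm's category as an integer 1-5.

ΔP = 1012 − 875 = 137 mb.
V ≈ 6.2 × 137^0.64 = 6.2 × 23.31 ≈ 145 kt.
145 kt falls in the Category 5 band.

5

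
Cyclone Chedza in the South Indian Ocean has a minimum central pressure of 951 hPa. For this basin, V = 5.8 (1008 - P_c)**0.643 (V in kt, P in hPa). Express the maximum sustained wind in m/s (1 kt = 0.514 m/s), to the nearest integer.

40 m/s

ΔP = 1008 − 951 = 57 hPa.
V ≈ 5.8 × 57^0.643 = 5.8 × 13.459 ≈ 78.065 kt.
78.065 × 0.514 ≈ 40.13 m/s → 40 m/s.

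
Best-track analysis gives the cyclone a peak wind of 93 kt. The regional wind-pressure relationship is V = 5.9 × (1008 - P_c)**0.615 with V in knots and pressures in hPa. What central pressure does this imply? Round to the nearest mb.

ΔP = (V / 5.9)^(1/0.615) = (93/5.9)^1.626.
93/5.9 = 15.763; 15.763^1.626 ≈ 88.59 mb.
P_c = 1008 − 88.59 = 919.41 ≈ 919 mb.

919 mb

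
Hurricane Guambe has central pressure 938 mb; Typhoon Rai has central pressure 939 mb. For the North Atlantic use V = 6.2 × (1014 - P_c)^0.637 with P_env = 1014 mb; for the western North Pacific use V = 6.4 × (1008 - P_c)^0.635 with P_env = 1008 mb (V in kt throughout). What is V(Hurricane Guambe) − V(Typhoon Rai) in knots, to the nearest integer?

4 kt

Hurricane Guambe: ΔP = 76; V ≈ 6.2 × 76^0.637 ≈ 97.83 kt.
Typhoon Rai: ΔP = 69; V ≈ 6.4 × 69^0.635 ≈ 94.16 kt.
Difference ≈ 97.83 − 94.16 = 3.67 → 4 kt.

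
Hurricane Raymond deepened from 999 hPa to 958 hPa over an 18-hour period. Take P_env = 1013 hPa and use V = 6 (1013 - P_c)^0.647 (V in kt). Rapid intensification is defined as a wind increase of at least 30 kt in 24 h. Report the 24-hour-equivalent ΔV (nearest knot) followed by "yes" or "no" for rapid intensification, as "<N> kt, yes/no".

63 kt, yes

V₁: ΔP = 14, V ≈ 6 × 14^0.647 ≈ 33.09 kt.
V₂: ΔP = 55, V ≈ 6 × 55^0.647 ≈ 80.20 kt.
ΔV over 18 h = 47.11 kt → 24 h equivalent = 47.11 × 24/18 ≈ 62.81 kt.
63 kt ≥ 30 kt ⇒ rapid intensification.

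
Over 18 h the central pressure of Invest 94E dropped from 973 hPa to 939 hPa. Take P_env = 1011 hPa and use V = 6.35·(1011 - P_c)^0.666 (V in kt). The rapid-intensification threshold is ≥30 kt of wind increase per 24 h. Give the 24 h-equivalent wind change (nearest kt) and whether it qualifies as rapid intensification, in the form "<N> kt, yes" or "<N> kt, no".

V₁: ΔP = 38, V ≈ 6.35 × 38^0.666 ≈ 71.60 kt.
V₂: ΔP = 72, V ≈ 6.35 × 72^0.666 ≈ 109.59 kt.
ΔV over 18 h = 37.99 kt → 24 h equivalent = 37.99 × 24/18 ≈ 50.65 kt.
51 kt ≥ 30 kt ⇒ rapid intensification.

51 kt, yes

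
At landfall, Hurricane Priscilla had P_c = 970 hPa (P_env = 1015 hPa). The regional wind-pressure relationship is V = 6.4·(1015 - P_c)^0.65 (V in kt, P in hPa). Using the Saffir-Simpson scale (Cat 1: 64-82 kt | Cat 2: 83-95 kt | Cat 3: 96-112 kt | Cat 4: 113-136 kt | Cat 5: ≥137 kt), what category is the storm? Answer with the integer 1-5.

1

ΔP = 1015 − 970 = 45 hPa.
V ≈ 6.4 × 45^0.65 = 6.4 × 11.87 ≈ 76 kt.
76 kt falls in the Category 1 band.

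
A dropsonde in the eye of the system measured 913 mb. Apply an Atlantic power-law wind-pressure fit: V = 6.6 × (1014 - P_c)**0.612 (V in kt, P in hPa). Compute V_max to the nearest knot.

ΔP = 1014 − 913 = 101 mb.
101^0.612 ≈ 16.852.
V ≈ 6.6 × 16.852 ≈ 111.2 kt.

111 kt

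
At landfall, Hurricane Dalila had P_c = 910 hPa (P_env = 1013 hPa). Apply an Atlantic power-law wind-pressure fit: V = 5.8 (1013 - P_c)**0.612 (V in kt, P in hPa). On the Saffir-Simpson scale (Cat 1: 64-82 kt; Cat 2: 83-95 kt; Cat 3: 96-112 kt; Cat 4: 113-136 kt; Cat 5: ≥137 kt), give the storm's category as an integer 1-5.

ΔP = 1013 − 910 = 103 hPa.
V ≈ 5.8 × 103^0.612 = 5.8 × 17.06 ≈ 99 kt.
99 kt falls in the Category 3 band.

3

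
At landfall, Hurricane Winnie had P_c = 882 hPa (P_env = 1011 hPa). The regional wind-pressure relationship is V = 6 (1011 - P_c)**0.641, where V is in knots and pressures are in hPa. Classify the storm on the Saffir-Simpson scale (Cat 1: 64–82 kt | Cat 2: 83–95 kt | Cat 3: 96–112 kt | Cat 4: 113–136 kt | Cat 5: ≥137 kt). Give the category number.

4

ΔP = 1011 − 882 = 129 hPa.
V ≈ 6 × 129^0.641 = 6 × 22.54 ≈ 135 kt.
135 kt falls in the Category 4 band.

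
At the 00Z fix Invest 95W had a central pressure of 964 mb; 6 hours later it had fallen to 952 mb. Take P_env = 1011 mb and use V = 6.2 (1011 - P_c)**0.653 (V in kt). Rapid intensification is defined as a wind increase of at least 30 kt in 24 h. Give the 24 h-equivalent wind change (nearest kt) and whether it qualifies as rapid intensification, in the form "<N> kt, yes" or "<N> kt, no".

V₁: ΔP = 47, V ≈ 6.2 × 47^0.653 ≈ 76.61 kt.
V₂: ΔP = 59, V ≈ 6.2 × 59^0.653 ≈ 88.87 kt.
ΔV over 6 h = 12.26 kt → 24 h equivalent = 12.26 × 24/6 ≈ 49.04 kt.
49 kt ≥ 30 kt ⇒ rapid intensification.

49 kt, yes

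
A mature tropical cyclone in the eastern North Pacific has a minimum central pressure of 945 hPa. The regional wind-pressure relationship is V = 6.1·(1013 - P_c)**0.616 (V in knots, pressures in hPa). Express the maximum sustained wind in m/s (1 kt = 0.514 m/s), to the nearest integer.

42 m/s

ΔP = 1013 − 945 = 68 hPa.
V ≈ 6.1 × 68^0.616 = 6.1 × 13.453 ≈ 82.064 kt.
82.064 × 0.514 ≈ 42.18 m/s → 42 m/s.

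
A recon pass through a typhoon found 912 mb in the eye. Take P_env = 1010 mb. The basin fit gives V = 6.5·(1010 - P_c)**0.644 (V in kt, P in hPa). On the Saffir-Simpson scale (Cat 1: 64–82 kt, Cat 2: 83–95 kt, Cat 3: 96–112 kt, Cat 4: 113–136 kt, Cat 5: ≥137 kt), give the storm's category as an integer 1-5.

4

ΔP = 1010 − 912 = 98 mb.
V ≈ 6.5 × 98^0.644 = 6.5 × 19.16 ≈ 125 kt.
125 kt falls in the Category 4 band.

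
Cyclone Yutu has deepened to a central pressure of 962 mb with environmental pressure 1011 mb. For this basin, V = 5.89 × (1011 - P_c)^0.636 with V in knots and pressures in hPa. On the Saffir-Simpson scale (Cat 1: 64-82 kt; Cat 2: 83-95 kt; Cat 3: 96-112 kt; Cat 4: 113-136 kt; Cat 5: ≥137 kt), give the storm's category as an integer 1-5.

1

ΔP = 1011 − 962 = 49 mb.
V ≈ 5.89 × 49^0.636 = 5.89 × 11.88 ≈ 70 kt.
70 kt falls in the Category 1 band.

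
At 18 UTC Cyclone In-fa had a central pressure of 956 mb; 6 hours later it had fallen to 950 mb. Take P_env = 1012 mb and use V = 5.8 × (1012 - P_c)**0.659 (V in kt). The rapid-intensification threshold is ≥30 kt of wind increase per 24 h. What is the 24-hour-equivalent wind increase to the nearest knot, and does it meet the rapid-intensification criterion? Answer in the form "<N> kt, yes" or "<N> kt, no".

V₁: ΔP = 56, V ≈ 5.8 × 56^0.659 ≈ 82.32 kt.
V₂: ΔP = 62, V ≈ 5.8 × 62^0.659 ≈ 88.03 kt.
ΔV over 6 h = 5.71 kt → 24 h equivalent = 5.71 × 24/6 ≈ 22.84 kt.
23 kt < 30 kt ⇒ not rapid intensification.

23 kt, no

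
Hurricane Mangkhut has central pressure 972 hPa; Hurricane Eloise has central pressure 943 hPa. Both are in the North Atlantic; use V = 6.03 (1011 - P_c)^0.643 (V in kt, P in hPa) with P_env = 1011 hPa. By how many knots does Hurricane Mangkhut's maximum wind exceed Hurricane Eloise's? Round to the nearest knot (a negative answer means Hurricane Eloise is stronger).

-27 kt

Hurricane Mangkhut: ΔP = 39; V ≈ 6.03 × 39^0.643 ≈ 63.59 kt.
Hurricane Eloise: ΔP = 68; V ≈ 6.03 × 68^0.643 ≈ 90.91 kt.
Difference ≈ 63.59 − 90.91 = -27.32 → -27 kt.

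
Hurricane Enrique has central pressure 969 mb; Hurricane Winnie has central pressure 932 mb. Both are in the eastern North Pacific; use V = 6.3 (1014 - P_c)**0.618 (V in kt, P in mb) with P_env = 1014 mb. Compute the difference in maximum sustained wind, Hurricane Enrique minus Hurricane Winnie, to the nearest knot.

-30 kt

Hurricane Enrique: ΔP = 45; V ≈ 6.3 × 45^0.618 ≈ 66.23 kt.
Hurricane Winnie: ΔP = 82; V ≈ 6.3 × 82^0.618 ≈ 95.96 kt.
Difference ≈ 66.23 − 95.96 = -29.73 → -30 kt.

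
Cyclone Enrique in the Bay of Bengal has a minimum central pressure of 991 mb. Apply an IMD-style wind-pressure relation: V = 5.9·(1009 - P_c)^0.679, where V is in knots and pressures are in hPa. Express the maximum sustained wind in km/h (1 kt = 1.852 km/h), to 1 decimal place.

ΔP = 1009 − 991 = 18 mb.
V ≈ 5.9 × 18^0.679 = 5.9 × 7.118 ≈ 41.993 kt.
41.993 × 1.852 ≈ 77.77 km/h → 77.8 km/h.

77.8 km/h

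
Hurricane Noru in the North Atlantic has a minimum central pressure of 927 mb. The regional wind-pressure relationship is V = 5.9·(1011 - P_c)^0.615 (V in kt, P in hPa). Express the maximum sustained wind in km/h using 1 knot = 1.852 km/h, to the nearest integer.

167 km/h

ΔP = 1011 − 927 = 84 mb.
V ≈ 5.9 × 84^0.615 = 5.9 × 15.256 ≈ 90.009 kt.
90.009 × 1.852 ≈ 166.70 km/h → 167 km/h.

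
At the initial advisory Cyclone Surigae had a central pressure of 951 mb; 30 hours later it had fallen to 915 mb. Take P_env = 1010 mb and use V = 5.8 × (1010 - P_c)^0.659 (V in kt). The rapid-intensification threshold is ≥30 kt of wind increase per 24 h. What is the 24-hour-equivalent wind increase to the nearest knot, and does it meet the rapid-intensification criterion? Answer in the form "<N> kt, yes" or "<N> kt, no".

V₁: ΔP = 59, V ≈ 5.8 × 59^0.659 ≈ 85.20 kt.
V₂: ΔP = 95, V ≈ 5.8 × 95^0.659 ≈ 116.61 kt.
ΔV over 30 h = 31.41 kt → 24 h equivalent = 31.41 × 24/30 ≈ 25.13 kt.
25 kt < 30 kt ⇒ not rapid intensification.

25 kt, no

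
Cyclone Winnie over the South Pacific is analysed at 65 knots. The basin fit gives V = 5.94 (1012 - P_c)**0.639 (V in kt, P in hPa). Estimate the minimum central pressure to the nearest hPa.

ΔP = (V / 5.94)^(1/0.639) = (65/5.94)^1.565.
65/5.94 = 10.943; 10.943^1.565 ≈ 42.28 hPa.
P_c = 1012 − 42.28 = 969.72 ≈ 970 hPa.

970 hPa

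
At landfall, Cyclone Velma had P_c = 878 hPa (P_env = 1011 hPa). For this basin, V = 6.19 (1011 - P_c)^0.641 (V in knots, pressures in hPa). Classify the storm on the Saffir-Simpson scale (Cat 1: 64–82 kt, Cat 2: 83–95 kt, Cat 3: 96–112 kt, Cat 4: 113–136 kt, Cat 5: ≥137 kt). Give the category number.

5

ΔP = 1011 − 878 = 133 hPa.
V ≈ 6.19 × 133^0.641 = 6.19 × 22.98 ≈ 142 kt.
142 kt falls in the Category 5 band.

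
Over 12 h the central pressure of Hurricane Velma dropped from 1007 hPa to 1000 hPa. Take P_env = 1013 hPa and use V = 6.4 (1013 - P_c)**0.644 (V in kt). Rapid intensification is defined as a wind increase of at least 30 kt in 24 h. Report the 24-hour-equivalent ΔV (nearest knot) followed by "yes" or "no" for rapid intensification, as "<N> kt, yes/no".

V₁: ΔP = 6, V ≈ 6.4 × 6^0.644 ≈ 20.29 kt.
V₂: ΔP = 13, V ≈ 6.4 × 13^0.644 ≈ 33.39 kt.
ΔV over 12 h = 13.10 kt → 24 h equivalent = 13.10 × 24/12 ≈ 26.20 kt.
26 kt < 30 kt ⇒ not rapid intensification.

26 kt, no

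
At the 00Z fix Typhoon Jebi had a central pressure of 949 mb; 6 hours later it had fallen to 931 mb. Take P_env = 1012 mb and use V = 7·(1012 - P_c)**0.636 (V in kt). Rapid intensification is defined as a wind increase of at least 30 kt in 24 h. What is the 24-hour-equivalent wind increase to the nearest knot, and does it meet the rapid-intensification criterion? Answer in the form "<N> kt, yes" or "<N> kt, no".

68 kt, yes

V₁: ΔP = 63, V ≈ 7 × 63^0.636 ≈ 97.61 kt.
V₂: ΔP = 81, V ≈ 7 × 81^0.636 ≈ 114.52 kt.
ΔV over 6 h = 16.91 kt → 24 h equivalent = 16.91 × 24/6 ≈ 67.64 kt.
68 kt ≥ 30 kt ⇒ rapid intensification.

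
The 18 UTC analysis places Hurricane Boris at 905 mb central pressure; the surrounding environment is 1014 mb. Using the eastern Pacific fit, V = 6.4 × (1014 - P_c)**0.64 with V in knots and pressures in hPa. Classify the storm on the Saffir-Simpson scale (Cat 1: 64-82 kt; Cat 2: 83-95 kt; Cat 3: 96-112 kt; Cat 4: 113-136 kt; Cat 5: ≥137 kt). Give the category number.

4

ΔP = 1014 − 905 = 109 mb.
V ≈ 6.4 × 109^0.64 = 6.4 × 20.14 ≈ 129 kt.
129 kt falls in the Category 4 band.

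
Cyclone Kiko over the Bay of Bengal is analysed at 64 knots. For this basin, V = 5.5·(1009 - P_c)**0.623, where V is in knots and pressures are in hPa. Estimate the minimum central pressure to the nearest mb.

958 mb

ΔP = (V / 5.5)^(1/0.623) = (64/5.5)^1.605.
64/5.5 = 11.636; 11.636^1.605 ≈ 51.38 mb.
P_c = 1009 − 51.38 = 957.62 ≈ 958 mb.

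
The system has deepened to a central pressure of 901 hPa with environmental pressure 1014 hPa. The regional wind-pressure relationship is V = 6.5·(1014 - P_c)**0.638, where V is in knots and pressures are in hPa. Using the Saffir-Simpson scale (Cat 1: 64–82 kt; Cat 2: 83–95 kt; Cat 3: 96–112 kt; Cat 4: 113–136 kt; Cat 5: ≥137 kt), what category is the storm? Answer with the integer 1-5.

4

ΔP = 1014 − 901 = 113 hPa.
V ≈ 6.5 × 113^0.638 = 6.5 × 20.41 ≈ 133 kt.
133 kt falls in the Category 4 band.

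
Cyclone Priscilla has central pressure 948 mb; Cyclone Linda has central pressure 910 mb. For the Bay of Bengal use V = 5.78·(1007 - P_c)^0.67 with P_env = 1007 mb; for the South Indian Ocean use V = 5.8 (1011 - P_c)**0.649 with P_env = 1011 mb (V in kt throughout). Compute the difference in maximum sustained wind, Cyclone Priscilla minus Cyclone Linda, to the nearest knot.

Cyclone Priscilla: ΔP = 59; V ≈ 5.78 × 59^0.67 ≈ 88.80 kt.
Cyclone Linda: ΔP = 101; V ≈ 5.8 × 101^0.649 ≈ 115.94 kt.
Difference ≈ 88.80 − 115.94 = -27.14 → -27 kt.

-27 kt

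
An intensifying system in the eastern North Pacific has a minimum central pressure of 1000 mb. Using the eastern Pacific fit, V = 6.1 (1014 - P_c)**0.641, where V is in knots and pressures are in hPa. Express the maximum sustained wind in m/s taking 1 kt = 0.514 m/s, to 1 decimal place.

17.0 m/s

ΔP = 1014 − 1000 = 14 mb.
V ≈ 6.1 × 14^0.641 = 6.1 × 5.428 ≈ 33.113 kt.
33.113 × 0.514 ≈ 17.02 m/s → 17.0 m/s.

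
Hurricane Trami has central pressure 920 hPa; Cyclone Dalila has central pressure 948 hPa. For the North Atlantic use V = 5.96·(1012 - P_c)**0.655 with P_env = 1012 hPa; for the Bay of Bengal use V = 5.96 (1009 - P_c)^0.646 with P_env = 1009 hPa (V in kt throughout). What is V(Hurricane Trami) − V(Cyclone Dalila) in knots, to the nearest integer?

30 kt

Hurricane Trami: ΔP = 92; V ≈ 5.96 × 92^0.655 ≈ 115.22 kt.
Cyclone Dalila: ΔP = 61; V ≈ 5.96 × 61^0.646 ≈ 84.83 kt.
Difference ≈ 115.22 − 84.83 = 30.39 → 30 kt.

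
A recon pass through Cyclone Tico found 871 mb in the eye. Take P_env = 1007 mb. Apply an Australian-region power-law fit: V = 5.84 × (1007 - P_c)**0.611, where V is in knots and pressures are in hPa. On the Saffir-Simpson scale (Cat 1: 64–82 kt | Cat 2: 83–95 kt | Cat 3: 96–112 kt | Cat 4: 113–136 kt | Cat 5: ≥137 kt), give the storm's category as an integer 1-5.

4

ΔP = 1007 − 871 = 136 mb.
V ≈ 5.84 × 136^0.611 = 5.84 × 20.12 ≈ 117 kt.
117 kt falls in the Category 4 band.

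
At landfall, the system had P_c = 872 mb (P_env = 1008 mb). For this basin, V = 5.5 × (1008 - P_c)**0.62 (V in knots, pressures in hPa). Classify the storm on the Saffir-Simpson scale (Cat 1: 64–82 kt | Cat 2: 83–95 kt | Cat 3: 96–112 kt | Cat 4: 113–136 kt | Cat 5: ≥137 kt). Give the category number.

ΔP = 1008 − 872 = 136 mb.
V ≈ 5.5 × 136^0.62 = 5.5 × 21.03 ≈ 116 kt.
116 kt falls in the Category 4 band.

4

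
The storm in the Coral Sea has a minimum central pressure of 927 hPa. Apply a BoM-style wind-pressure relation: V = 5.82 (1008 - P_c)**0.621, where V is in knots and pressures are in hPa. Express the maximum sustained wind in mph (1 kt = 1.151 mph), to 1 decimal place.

ΔP = 1008 − 927 = 81 hPa.
V ≈ 5.82 × 81^0.621 = 5.82 × 15.317 ≈ 89.144 kt.
89.144 × 1.151 ≈ 102.60 mph → 102.6 mph.

102.6 mph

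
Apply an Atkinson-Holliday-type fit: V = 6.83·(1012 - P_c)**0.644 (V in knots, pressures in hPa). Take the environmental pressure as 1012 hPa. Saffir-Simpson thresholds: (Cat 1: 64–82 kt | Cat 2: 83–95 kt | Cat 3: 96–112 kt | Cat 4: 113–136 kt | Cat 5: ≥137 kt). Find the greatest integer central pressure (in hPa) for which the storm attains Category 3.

Category 3 begins at V = 96 kt.
Required ΔP = (96/6.83)^(1/0.644) = 14.056^1.553 ≈ 60.59 hPa.
P_c ≤ 1012 − 60.59 = 951.41, so the highest integer P_c is 951 hPa.

951 hPa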